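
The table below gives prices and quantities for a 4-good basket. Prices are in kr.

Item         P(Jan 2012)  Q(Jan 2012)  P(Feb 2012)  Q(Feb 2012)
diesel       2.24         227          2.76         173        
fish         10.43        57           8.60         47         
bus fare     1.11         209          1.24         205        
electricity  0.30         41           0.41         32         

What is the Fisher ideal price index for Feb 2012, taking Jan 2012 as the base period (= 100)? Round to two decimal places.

103.22

Laspeyres component (base-period weights):
ΣP(Feb 2012)Q(Jan 2012) = 2.76×227 + 8.60×57 + 1.24×209 + 0.41×41 = 626.52 + 490.2 + 259.16 + 16.81 = 1392.69
ΣP(Jan 2012)Q(Jan 2012) = 2.24×227 + 10.43×57 + 1.11×209 + 0.30×41 = 508.48 + 594.51 + 231.99 + 12.3 = 1347.28
L = 1392.69 / 1347.28 × 100 = 103.3705
Paasche component (current-period weights):
ΣP(Feb 2012)Q(Feb 2012) = 2.76×173 + 8.60×47 + 1.24×205 + 0.41×32 = 477.48 + 404.2 + 254.2 + 13.12 = 1149
ΣP(Jan 2012)Q(Feb 2012) = 2.24×173 + 10.43×47 + 1.11×205 + 0.30×32 = 387.52 + 490.21 + 227.55 + 9.6 = 1114.88
P = 1149 / 1114.88 × 100 = 103.0604
Fisher = √(L × P) = √(103.3705 × 103.0604) = 103.2153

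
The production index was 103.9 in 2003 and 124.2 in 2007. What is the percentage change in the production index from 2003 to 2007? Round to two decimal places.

19.54%

Change = (124.2 − 103.9) / 103.9 × 100
       = 20.3 / 103.9 × 100 = 19.5380%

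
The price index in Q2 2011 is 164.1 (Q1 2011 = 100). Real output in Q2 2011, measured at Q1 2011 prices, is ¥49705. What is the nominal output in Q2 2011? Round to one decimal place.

Nominal = Real × (Index/100) = 49705 × (164.1/100)
        = 49705 × 1.641 = 81565.9050

81565.9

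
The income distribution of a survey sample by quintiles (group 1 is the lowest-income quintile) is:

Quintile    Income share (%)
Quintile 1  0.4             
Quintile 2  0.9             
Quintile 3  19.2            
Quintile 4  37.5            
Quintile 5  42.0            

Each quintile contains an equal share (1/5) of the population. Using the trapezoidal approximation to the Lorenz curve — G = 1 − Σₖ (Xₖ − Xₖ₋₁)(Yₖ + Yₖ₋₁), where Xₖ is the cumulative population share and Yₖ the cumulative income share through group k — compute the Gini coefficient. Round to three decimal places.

Cumulative income shares Yₖ: 0.0040, 0.0130, 0.2050, 0.5800, 1.0000
Σ (Xₖ−Xₖ₋₁)(Yₖ+Yₖ₋₁) = (1/5)(0.0040+0.0000) + (1/5)(0.0130+0.0040) + (1/5)(0.2050+0.0130) + (1/5)(0.5800+0.2050) + (1/5)(1.0000+0.5800)
  = 0.0008 + 0.0034 + 0.0436 + 0.1570 + 0.3160 = 0.5208
G = 1 − 0.5208 = 0.4792

0.479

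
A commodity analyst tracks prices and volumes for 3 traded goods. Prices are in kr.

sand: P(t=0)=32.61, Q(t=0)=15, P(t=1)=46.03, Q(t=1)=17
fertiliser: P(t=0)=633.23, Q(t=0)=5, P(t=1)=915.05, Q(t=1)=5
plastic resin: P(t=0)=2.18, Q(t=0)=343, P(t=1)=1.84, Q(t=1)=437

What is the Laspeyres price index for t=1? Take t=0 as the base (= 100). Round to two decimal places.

133.93

Laspeyres price index uses base-period quantities as weights.
ΣP(t=1)·Q(t=0) = 46.03×15 + 915.05×5 + 1.84×343 = 690.45 + 4575.25 + 631.12 = 5896.82
ΣP(t=0)·Q(t=0) = 32.61×15 + 633.23×5 + 2.18×343 = 489.15 + 3166.15 + 747.74 = 4403.04
Index = 5896.82 / 4403.04 × 100 = 133.9261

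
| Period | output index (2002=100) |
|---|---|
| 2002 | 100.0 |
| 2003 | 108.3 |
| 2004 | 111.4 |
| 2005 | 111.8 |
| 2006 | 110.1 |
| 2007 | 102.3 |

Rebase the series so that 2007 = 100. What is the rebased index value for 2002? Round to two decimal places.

Rebased(2002) = 100.0 / 102.3 × 100 = 97.7517

97.75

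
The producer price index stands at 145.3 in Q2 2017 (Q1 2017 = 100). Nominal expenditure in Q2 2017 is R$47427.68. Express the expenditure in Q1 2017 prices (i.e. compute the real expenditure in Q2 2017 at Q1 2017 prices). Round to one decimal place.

Real = Nominal ÷ (Index/100) = 47427.68 ÷ (145.3/100)
     = 47427.68 ÷ 1.453 = 32641.2113

32641.2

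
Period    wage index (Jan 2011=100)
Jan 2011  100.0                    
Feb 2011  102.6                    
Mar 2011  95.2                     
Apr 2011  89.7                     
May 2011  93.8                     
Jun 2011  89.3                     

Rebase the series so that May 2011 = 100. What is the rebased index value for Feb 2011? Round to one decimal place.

109.4

Rebased(Feb 2011) = 102.6 / 93.8 × 100 = 109.3817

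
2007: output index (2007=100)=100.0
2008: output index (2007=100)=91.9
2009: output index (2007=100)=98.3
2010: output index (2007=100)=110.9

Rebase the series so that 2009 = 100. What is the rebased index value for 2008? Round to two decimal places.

93.49

Rebased(2008) = 91.9 / 98.3 × 100 = 93.4893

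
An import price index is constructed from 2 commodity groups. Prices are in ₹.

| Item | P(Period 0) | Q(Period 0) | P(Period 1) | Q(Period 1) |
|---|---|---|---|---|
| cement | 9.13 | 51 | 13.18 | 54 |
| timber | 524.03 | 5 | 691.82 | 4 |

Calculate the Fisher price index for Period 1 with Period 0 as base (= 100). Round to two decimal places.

134.12

Laspeyres component (base-period weights):
ΣP(Period 1)Q(Period 0) = 13.18×51 + 691.82×5 = 672.18 + 3459.1 = 4131.28
ΣP(Period 0)Q(Period 0) = 9.13×51 + 524.03×5 = 465.63 + 2620.15 = 3085.78
L = 4131.28 / 3085.78 × 100 = 133.8812
Paasche component (current-period weights):
ΣP(Period 1)Q(Period 1) = 13.18×54 + 691.82×4 = 711.72 + 2767.28 = 3479
ΣP(Period 0)Q(Period 1) = 9.13×54 + 524.03×4 = 493.02 + 2096.12 = 2589.14
P = 3479 / 2589.14 × 100 = 134.3689
Fisher = √(L × P) = √(133.8812 × 134.3689) = 134.1249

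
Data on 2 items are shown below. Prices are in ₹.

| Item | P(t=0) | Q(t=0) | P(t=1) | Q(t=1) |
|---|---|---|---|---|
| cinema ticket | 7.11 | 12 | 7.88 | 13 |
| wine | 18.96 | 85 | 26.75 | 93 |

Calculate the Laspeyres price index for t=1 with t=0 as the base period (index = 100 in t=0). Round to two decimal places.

Laspeyres price index uses base-period quantities as weights.
ΣP(t=1)·Q(t=0) = 7.88×12 + 26.75×85 = 94.56 + 2273.75 = 2368.31
ΣP(t=0)·Q(t=0) = 7.11×12 + 18.96×85 = 85.32 + 1611.6 = 1696.92
Index = 2368.31 / 1696.92 × 100 = 139.5652

139.57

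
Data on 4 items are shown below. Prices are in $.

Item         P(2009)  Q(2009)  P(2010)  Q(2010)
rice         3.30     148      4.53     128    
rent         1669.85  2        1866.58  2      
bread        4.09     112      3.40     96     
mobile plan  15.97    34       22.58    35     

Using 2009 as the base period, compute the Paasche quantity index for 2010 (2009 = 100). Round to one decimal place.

97.8

Paasche quantity index uses current-period prices as weights.
ΣP(2010)·Q(2010) = 4.53×128 + 1866.58×2 + 3.40×96 + 22.58×35 = 579.84 + 3733.16 + 326.4 + 790.3 = 5429.7
ΣP(2010)·Q(2009) = 4.53×148 + 1866.58×2 + 3.40×112 + 22.58×34 = 670.44 + 3733.16 + 380.8 + 767.72 = 5552.12
Index = 5429.7 / 5552.12 × 100 = 97.7951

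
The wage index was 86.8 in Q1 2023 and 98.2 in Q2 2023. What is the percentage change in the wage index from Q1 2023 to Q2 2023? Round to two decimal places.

13.13%

Change = (98.2 − 86.8) / 86.8 × 100
       = 11.4 / 86.8 × 100 = 13.1336%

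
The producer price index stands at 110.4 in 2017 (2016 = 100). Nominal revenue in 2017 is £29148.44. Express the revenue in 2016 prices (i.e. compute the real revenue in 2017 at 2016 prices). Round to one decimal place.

26402.6

Real = Nominal ÷ (Index/100) = 29148.44 ÷ (110.4/100)
     = 29148.44 ÷ 1.104 = 26402.5725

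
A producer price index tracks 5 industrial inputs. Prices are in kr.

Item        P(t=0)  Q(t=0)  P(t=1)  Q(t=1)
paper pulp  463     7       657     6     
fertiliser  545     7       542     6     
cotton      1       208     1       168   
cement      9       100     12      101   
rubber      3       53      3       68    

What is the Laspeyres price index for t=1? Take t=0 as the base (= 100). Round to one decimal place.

Laspeyres price index uses base-period quantities as weights.
ΣP(t=1)·Q(t=0) = 657×7 + 542×7 + 1×208 + 12×100 + 3×53 = 4599 + 3794 + 208 + 1200 + 159 = 9960
ΣP(t=0)·Q(t=0) = 463×7 + 545×7 + 1×208 + 9×100 + 3×53 = 3241 + 3815 + 208 + 900 + 159 = 8323
Index = 9960 / 8323 × 100 = 119.6684

119.7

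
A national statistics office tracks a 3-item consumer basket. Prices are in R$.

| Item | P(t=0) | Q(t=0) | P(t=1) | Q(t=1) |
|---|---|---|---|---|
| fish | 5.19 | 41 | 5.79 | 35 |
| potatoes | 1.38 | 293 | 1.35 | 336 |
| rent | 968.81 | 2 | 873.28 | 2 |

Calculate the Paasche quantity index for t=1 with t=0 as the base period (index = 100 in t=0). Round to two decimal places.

100.98

Paasche quantity index uses current-period prices as weights.
ΣP(t=1)·Q(t=1) = 5.79×35 + 1.35×336 + 873.28×2 = 202.65 + 453.6 + 1746.56 = 2402.81
ΣP(t=1)·Q(t=0) = 5.79×41 + 1.35×293 + 873.28×2 = 237.39 + 395.55 + 1746.56 = 2379.5
Index = 2402.81 / 2379.5 × 100 = 100.9796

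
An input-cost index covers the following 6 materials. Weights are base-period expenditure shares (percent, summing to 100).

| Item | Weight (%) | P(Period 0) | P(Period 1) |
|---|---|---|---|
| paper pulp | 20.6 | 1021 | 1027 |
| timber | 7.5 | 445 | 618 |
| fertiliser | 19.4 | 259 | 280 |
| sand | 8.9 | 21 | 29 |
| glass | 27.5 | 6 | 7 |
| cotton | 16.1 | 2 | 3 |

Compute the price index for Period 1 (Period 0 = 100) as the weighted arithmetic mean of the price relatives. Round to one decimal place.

paper pulp: 20.6 × (1027/1021) = 20.6 × 1.005877 = 20.7211
timber: 7.5 × (618/445) = 7.5 × 1.388764 = 10.4157
fertiliser: 19.4 × (280/259) = 19.4 × 1.081081 = 20.9730
sand: 8.9 × (29/21) = 8.9 × 1.380952 = 12.2905
glass: 27.5 × (7/6) = 27.5 × 1.166667 = 32.0833
cotton: 16.1 × (3/2) = 16.1 × 1.500000 = 24.1500
Index = Σ wᵢ·(p₁ᵢ/p₀ᵢ) = 20.7211 + 10.4157 + 20.9730 + 12.2905 + 32.0833 + 24.1500 = 120.6336

120.6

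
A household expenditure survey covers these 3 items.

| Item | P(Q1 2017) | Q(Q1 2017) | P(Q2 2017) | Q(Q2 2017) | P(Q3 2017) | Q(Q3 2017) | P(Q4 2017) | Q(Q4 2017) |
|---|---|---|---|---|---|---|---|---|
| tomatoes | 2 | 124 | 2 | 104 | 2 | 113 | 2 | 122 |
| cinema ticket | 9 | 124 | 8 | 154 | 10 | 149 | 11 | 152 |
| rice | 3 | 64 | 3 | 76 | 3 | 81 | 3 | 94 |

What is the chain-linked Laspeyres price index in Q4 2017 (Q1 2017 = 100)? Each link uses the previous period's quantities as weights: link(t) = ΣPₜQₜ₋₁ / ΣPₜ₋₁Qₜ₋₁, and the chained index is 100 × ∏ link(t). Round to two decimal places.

Link Q1 2017→Q2 2017:
ΣP(Q2 2017)Q(Q1 2017) = 2×124 + 8×124 + 3×64 = 248 + 992 + 192 = 1432
ΣP(Q1 2017)Q(Q1 2017) = 2×124 + 9×124 + 3×64 = 248 + 1116 + 192 = 1556
link = 1432/1556 = 0.920308
Link Q2 2017→Q3 2017:
ΣP(Q3 2017)Q(Q2 2017) = 2×104 + 10×154 + 3×76 = 208 + 1540 + 228 = 1976
ΣP(Q2 2017)Q(Q2 2017) = 2×104 + 8×154 + 3×76 = 208 + 1232 + 228 = 1668
link = 1976/1668 = 1.184652
Link Q3 2017→Q4 2017:
ΣP(Q4 2017)Q(Q3 2017) = 2×113 + 11×149 + 3×81 = 226 + 1639 + 243 = 2108
ΣP(Q3 2017)Q(Q3 2017) = 2×113 + 10×149 + 3×81 = 226 + 1490 + 243 = 1959
link = 2108/1959 = 1.076059
Chained index = 100 × 0.920308 × 1.184652 × 1.076059 = 117.3169

117.32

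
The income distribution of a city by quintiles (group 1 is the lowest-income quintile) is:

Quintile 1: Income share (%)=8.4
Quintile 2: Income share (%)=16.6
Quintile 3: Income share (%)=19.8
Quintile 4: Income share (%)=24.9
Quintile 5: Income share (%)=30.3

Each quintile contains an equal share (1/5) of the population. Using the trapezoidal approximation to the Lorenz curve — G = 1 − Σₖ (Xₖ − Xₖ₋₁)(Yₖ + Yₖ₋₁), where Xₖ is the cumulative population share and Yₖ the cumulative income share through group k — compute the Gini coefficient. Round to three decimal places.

0.208

Cumulative income shares Yₖ: 0.0840, 0.2500, 0.4480, 0.6970, 1.0000
Σ (Xₖ−Xₖ₋₁)(Yₖ+Yₖ₋₁) = (1/5)(0.0840+0.0000) + (1/5)(0.2500+0.0840) + (1/5)(0.4480+0.2500) + (1/5)(0.6970+0.4480) + (1/5)(1.0000+0.6970)
  = 0.0168 + 0.0668 + 0.1396 + 0.2290 + 0.3394 = 0.7916
G = 1 − 0.7916 = 0.2084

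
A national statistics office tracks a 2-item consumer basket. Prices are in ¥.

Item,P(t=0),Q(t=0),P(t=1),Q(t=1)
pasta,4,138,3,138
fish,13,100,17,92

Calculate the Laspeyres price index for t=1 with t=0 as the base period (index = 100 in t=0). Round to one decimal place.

114.1

Laspeyres price index uses base-period quantities as weights.
ΣP(t=1)·Q(t=0) = 3×138 + 17×100 = 414 + 1700 = 2114
ΣP(t=0)·Q(t=0) = 4×138 + 13×100 = 552 + 1300 = 1852
Index = 2114 / 1852 × 100 = 114.1469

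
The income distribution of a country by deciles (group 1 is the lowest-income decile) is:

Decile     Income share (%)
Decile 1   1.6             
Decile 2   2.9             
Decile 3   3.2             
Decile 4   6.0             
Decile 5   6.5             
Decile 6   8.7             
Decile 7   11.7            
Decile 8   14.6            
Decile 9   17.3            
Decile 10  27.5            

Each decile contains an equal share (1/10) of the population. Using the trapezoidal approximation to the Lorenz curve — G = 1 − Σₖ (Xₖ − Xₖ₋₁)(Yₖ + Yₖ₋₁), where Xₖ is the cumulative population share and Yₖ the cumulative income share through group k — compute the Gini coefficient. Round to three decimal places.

0.410

Cumulative income shares Yₖ: 0.0160, 0.0450, 0.0770, 0.1370, 0.2020, 0.2890, 0.4060, 0.5520, 0.7250, 1.0000
Σ (Xₖ−Xₖ₋₁)(Yₖ+Yₖ₋₁) = (1/10)(0.0160+0.0000) + (1/10)(0.0450+0.0160) + (1/10)(0.0770+0.0450) + (1/10)(0.1370+0.0770) + (1/10)(0.2020+0.1370) + (1/10)(0.2890+0.2020) + (1/10)(0.4060+0.2890) + (1/10)(0.5520+0.4060) + (1/10)(0.7250+0.5520) + (1/10)(1.0000+0.7250)
  = 0.0016 + 0.0061 + 0.0122 + 0.0214 + 0.0339 + 0.0491 + 0.0695 + 0.0958 + 0.1277 + 0.1725 = 0.5898
G = 1 − 0.5898 = 0.4102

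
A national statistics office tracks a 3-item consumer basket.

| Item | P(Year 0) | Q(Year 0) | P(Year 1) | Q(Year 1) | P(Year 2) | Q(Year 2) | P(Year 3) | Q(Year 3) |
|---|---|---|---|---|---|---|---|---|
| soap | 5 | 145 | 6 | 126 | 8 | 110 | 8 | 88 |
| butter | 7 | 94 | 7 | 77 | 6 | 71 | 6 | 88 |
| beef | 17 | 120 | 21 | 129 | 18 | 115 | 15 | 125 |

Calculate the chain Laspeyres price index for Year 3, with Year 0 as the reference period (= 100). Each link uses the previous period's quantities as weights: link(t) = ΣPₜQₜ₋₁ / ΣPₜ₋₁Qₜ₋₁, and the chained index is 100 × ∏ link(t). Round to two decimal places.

Link Year 0→Year 1:
ΣP(Year 1)Q(Year 0) = 6×145 + 7×94 + 21×120 = 870 + 658 + 2520 = 4048
ΣP(Year 0)Q(Year 0) = 5×145 + 7×94 + 17×120 = 725 + 658 + 2040 = 3423
link = 4048/3423 = 1.182588
Link Year 1→Year 2:
ΣP(Year 2)Q(Year 1) = 8×126 + 6×77 + 18×129 = 1008 + 462 + 2322 = 3792
ΣP(Year 1)Q(Year 1) = 6×126 + 7×77 + 21×129 = 756 + 539 + 2709 = 4004
link = 3792/4004 = 0.947053
Link Year 2→Year 3:
ΣP(Year 3)Q(Year 2) = 8×110 + 6×71 + 15×115 = 880 + 426 + 1725 = 3031
ΣP(Year 2)Q(Year 2) = 8×110 + 6×71 + 18×115 = 880 + 426 + 2070 = 3376
link = 3031/3376 = 0.897808
Chained index = 100 × 1.182588 × 0.947053 × 0.897808 = 100.5522

100.55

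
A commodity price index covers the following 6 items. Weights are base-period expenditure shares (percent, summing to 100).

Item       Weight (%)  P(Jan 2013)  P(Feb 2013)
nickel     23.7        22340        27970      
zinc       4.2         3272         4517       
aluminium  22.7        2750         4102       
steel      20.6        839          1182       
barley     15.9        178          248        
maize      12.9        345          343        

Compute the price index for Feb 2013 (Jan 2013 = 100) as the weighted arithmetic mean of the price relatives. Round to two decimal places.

133.33

nickel: 23.7 × (27970/22340) = 23.7 × 1.252014 = 29.6727
zinc: 4.2 × (4517/3272) = 4.2 × 1.380501 = 5.7981
aluminium: 22.7 × (4102/2750) = 22.7 × 1.491636 = 33.8601
steel: 20.6 × (1182/839) = 20.6 × 1.408820 = 29.0217
barley: 15.9 × (248/178) = 15.9 × 1.393258 = 22.1528
maize: 12.9 × (343/345) = 12.9 × 0.994203 = 12.8252
Index = Σ wᵢ·(p₁ᵢ/p₀ᵢ) = 29.6727 + 5.7981 + 33.8601 + 29.0217 + 22.1528 + 12.8252 = 133.3307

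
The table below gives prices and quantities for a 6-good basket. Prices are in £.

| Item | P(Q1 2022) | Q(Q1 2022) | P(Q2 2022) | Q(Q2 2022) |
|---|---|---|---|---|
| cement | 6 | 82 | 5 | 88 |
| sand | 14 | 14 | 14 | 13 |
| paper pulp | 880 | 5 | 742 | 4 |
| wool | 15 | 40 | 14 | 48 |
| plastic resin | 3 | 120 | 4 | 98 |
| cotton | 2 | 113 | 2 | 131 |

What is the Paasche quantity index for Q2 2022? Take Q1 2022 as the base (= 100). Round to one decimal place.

Paasche quantity index uses current-period prices as weights.
ΣP(Q2 2022)·Q(Q2 2022) = 5×88 + 14×13 + 742×4 + 14×48 + 4×98 + 2×131 = 440 + 182 + 2968 + 672 + 392 + 262 = 4916
ΣP(Q2 2022)·Q(Q1 2022) = 5×82 + 14×14 + 742×5 + 14×40 + 4×120 + 2×113 = 410 + 196 + 3710 + 560 + 480 + 226 = 5582
Index = 4916 / 5582 × 100 = 88.0688

88.1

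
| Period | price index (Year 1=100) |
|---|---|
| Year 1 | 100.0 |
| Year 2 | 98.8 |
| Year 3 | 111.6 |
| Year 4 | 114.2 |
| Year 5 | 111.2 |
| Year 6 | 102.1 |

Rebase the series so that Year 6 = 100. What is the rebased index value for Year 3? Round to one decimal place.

Rebased(Year 3) = 111.6 / 102.1 × 100 = 109.3046

109.3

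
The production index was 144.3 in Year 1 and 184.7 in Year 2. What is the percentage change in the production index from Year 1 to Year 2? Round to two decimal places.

Change = (184.7 − 144.3) / 144.3 × 100
       = 40.4 / 144.3 × 100 = 27.9972%

28.00%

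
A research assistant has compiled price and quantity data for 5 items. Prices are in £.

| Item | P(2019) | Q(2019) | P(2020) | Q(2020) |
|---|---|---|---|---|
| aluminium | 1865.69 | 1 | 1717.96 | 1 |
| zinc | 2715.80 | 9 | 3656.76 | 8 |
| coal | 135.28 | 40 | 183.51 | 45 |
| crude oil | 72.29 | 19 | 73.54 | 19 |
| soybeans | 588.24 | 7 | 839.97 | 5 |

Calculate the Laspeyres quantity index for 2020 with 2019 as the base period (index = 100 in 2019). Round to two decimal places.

91.36

Laspeyres quantity index uses base-period prices as weights.
ΣP(2019)·Q(2020) = 1865.69×1 + 2715.80×8 + 135.28×45 + 72.29×19 + 588.24×5 = 1865.69 + 21726.4 + 6087.6 + 1373.51 + 2941.2 = 33994.4
ΣP(2019)·Q(2019) = 1865.69×1 + 2715.80×9 + 135.28×40 + 72.29×19 + 588.24×7 = 1865.69 + 24442.2 + 5411.2 + 1373.51 + 4117.68 = 37210.28
Index = 33994.4 / 37210.28 × 100 = 91.3575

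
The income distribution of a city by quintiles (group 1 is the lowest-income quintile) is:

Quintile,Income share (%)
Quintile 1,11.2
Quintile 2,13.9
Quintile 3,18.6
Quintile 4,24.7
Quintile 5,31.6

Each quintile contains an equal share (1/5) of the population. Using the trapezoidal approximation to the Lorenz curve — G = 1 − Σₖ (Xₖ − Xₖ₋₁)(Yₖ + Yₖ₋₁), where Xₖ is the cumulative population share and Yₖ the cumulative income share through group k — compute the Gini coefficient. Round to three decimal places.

0.206

Cumulative income shares Yₖ: 0.1120, 0.2510, 0.4370, 0.6840, 1.0000
Σ (Xₖ−Xₖ₋₁)(Yₖ+Yₖ₋₁) = (1/5)(0.1120+0.0000) + (1/5)(0.2510+0.1120) + (1/5)(0.4370+0.2510) + (1/5)(0.6840+0.4370) + (1/5)(1.0000+0.6840)
  = 0.0224 + 0.0726 + 0.1376 + 0.2242 + 0.3368 = 0.7936
G = 1 − 0.7936 = 0.2064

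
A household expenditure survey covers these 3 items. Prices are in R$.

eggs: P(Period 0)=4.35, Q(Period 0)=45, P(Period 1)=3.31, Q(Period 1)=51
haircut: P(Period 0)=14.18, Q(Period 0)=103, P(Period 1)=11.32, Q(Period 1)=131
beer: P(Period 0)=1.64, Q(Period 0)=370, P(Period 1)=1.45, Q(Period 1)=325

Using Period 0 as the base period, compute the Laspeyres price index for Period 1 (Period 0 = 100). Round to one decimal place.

Laspeyres price index uses base-period quantities as weights.
ΣP(Period 1)·Q(Period 0) = 3.31×45 + 11.32×103 + 1.45×370 = 148.95 + 1165.96 + 536.5 = 1851.41
ΣP(Period 0)·Q(Period 0) = 4.35×45 + 14.18×103 + 1.64×370 = 195.75 + 1460.54 + 606.8 = 2263.09
Index = 1851.41 / 2263.09 × 100 = 81.8089

81.8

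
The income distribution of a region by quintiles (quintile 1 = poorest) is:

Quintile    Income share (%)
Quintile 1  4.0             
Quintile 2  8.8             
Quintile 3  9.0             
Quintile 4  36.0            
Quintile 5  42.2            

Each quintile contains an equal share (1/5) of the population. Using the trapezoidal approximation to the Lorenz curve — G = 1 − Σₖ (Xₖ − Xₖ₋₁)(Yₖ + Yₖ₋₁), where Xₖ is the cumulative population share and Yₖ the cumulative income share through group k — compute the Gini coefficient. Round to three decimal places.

Cumulative income shares Yₖ: 0.0400, 0.1280, 0.2180, 0.5780, 1.0000
Σ (Xₖ−Xₖ₋₁)(Yₖ+Yₖ₋₁) = (1/5)(0.0400+0.0000) + (1/5)(0.1280+0.0400) + (1/5)(0.2180+0.1280) + (1/5)(0.5780+0.2180) + (1/5)(1.0000+0.5780)
  = 0.0080 + 0.0336 + 0.0692 + 0.1592 + 0.3156 = 0.5856
G = 1 − 0.5856 = 0.4144

0.414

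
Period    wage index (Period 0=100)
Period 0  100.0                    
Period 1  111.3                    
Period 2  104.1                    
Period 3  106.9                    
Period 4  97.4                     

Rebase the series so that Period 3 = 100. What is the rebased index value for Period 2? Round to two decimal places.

Rebased(Period 2) = 104.1 / 106.9 × 100 = 97.3807

97.38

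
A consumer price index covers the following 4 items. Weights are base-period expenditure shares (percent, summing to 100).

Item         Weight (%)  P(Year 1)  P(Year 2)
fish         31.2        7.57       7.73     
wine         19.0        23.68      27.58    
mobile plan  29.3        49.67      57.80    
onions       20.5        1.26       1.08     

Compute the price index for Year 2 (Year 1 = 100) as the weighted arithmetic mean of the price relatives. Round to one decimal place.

105.7

fish: 31.2 × (7.73/7.57) = 31.2 × 1.021136 = 31.8594
wine: 19.0 × (27.58/23.68) = 19.0 × 1.164696 = 22.1292
mobile plan: 29.3 × (57.80/49.67) = 29.3 × 1.163680 = 34.0958
onions: 20.5 × (1.08/1.26) = 20.5 × 0.857143 = 17.5714
Index = Σ wᵢ·(p₁ᵢ/p₀ᵢ) = 31.8594 + 22.1292 + 34.0958 + 17.5714 = 105.6559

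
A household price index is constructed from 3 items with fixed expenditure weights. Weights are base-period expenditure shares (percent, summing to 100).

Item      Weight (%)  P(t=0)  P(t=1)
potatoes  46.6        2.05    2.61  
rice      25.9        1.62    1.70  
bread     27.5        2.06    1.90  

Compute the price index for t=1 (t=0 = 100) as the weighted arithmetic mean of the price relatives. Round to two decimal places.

potatoes: 46.6 × (2.61/2.05) = 46.6 × 1.273171 = 59.3298
rice: 25.9 × (1.70/1.62) = 25.9 × 1.049383 = 27.1790
bread: 27.5 × (1.90/2.06) = 27.5 × 0.922330 = 25.3641
Index = Σ wᵢ·(p₁ᵢ/p₀ᵢ) = 59.3298 + 27.1790 + 25.3641 = 111.8728

111.87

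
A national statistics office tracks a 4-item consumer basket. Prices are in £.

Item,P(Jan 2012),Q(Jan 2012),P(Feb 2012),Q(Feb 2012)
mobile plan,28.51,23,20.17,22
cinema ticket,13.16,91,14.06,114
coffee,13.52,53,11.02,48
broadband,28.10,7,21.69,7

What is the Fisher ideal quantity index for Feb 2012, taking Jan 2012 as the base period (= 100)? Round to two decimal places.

108.73

Laspeyres component (base-period weights):
ΣP(Jan 2012)Q(Feb 2012) = 28.51×22 + 13.16×114 + 13.52×48 + 28.10×7 = 627.22 + 1500.24 + 648.96 + 196.7 = 2973.12
ΣP(Jan 2012)Q(Jan 2012) = 28.51×23 + 13.16×91 + 13.52×53 + 28.10×7 = 655.73 + 1197.56 + 716.56 + 196.7 = 2766.55
L = 2973.12 / 2766.55 × 100 = 107.4667
Paasche component (current-period weights):
ΣP(Feb 2012)Q(Feb 2012) = 20.17×22 + 14.06×114 + 11.02×48 + 21.69×7 = 443.74 + 1602.84 + 528.96 + 151.83 = 2727.37
ΣP(Feb 2012)Q(Jan 2012) = 20.17×23 + 14.06×91 + 11.02×53 + 21.69×7 = 463.91 + 1279.46 + 584.06 + 151.83 = 2479.26
P = 2727.37 / 2479.26 × 100 = 110.0074
Fisher = √(L × P) = √(107.4667 × 110.0074) = 108.7296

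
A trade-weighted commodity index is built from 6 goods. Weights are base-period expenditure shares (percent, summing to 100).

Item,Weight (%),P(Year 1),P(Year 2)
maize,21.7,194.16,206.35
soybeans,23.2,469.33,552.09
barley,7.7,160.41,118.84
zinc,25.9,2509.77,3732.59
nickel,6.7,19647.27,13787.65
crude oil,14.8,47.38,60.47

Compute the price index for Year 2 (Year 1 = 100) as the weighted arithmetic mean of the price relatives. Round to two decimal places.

118.17

maize: 21.7 × (206.35/194.16) = 21.7 × 1.062783 = 23.0624
soybeans: 23.2 × (552.09/469.33) = 23.2 × 1.176336 = 27.2910
barley: 7.7 × (118.84/160.41) = 7.7 × 0.740852 = 5.7046
zinc: 25.9 × (3732.59/2509.77) = 25.9 × 1.487224 = 38.5191
nickel: 6.7 × (13787.65/19647.27) = 6.7 × 0.701759 = 4.7018
crude oil: 14.8 × (60.47/47.38) = 14.8 × 1.276277 = 18.8889
Index = Σ wᵢ·(p₁ᵢ/p₀ᵢ) = 23.0624 + 27.2910 + 5.7046 + 38.5191 + 4.7018 + 18.8889 = 118.1677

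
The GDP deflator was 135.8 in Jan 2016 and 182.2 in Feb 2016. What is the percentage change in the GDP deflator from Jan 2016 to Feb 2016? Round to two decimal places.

34.17%

Change = (182.2 − 135.8) / 135.8 × 100
       = 46.4 / 135.8 × 100 = 34.1679%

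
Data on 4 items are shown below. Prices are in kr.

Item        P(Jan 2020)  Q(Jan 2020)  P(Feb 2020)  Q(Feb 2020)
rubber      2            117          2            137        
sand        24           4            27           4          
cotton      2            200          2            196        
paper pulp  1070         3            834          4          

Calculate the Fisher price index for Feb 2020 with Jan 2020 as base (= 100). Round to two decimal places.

Laspeyres component (base-period weights):
ΣP(Feb 2020)Q(Jan 2020) = 2×117 + 27×4 + 2×200 + 834×3 = 234 + 108 + 400 + 2502 = 3244
ΣP(Jan 2020)Q(Jan 2020) = 2×117 + 24×4 + 2×200 + 1070×3 = 234 + 96 + 400 + 3210 = 3940
L = 3244 / 3940 × 100 = 82.3350
Paasche component (current-period weights):
ΣP(Feb 2020)Q(Feb 2020) = 2×137 + 27×4 + 2×196 + 834×4 = 274 + 108 + 392 + 3336 = 4110
ΣP(Jan 2020)Q(Feb 2020) = 2×137 + 24×4 + 2×196 + 1070×4 = 274 + 96 + 392 + 4280 = 5042
P = 4110 / 5042 × 100 = 81.5153
Fisher = √(L × P) = √(82.3350 × 81.5153) = 81.9241

81.92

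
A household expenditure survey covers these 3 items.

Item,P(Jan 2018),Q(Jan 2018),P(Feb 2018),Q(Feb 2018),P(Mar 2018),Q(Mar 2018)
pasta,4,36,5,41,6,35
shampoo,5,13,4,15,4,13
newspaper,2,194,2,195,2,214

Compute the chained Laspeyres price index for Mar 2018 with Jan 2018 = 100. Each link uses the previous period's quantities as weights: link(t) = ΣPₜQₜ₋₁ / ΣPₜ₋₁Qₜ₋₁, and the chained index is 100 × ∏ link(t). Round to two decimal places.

110.35

Link Jan 2018→Feb 2018:
ΣP(Feb 2018)Q(Jan 2018) = 5×36 + 4×13 + 2×194 = 180 + 52 + 388 = 620
ΣP(Jan 2018)Q(Jan 2018) = 4×36 + 5×13 + 2×194 = 144 + 65 + 388 = 597
link = 620/597 = 1.038526
Link Feb 2018→Mar 2018:
ΣP(Mar 2018)Q(Feb 2018) = 6×41 + 4×15 + 2×195 = 246 + 60 + 390 = 696
ΣP(Feb 2018)Q(Feb 2018) = 5×41 + 4×15 + 2×195 = 205 + 60 + 390 = 655
link = 696/655 = 1.062595
Chained index = 100 × 1.038526 × 1.062595 = 110.3533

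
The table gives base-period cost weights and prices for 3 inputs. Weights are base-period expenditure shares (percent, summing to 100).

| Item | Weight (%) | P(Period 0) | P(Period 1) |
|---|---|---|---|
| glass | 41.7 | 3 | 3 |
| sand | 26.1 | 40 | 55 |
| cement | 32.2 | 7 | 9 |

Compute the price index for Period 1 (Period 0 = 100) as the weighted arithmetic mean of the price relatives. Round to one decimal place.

119.0

glass: 41.7 × (3/3) = 41.7 × 1.000000 = 41.7000
sand: 26.1 × (55/40) = 26.1 × 1.375000 = 35.8875
cement: 32.2 × (9/7) = 32.2 × 1.285714 = 41.4000
Index = Σ wᵢ·(p₁ᵢ/p₀ᵢ) = 41.7000 + 35.8875 + 41.4000 = 118.9875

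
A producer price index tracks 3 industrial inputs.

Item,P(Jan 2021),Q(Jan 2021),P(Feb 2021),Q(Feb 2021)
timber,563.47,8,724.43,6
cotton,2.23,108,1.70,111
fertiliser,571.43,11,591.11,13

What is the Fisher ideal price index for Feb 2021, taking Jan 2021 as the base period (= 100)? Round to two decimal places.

111.81

Laspeyres component (base-period weights):
ΣP(Feb 2021)Q(Jan 2021) = 724.43×8 + 1.70×108 + 591.11×11 = 5795.44 + 183.6 + 6502.21 = 12481.25
ΣP(Jan 2021)Q(Jan 2021) = 563.47×8 + 2.23×108 + 571.43×11 = 4507.76 + 240.84 + 6285.73 = 11034.33
L = 12481.25 / 11034.33 × 100 = 113.1129
Paasche component (current-period weights):
ΣP(Feb 2021)Q(Feb 2021) = 724.43×6 + 1.70×111 + 591.11×13 = 4346.58 + 188.7 + 7684.43 = 12219.71
ΣP(Jan 2021)Q(Feb 2021) = 563.47×6 + 2.23×111 + 571.43×13 = 3380.82 + 247.53 + 7428.59 = 11056.94
P = 12219.71 / 11056.94 × 100 = 110.5162
Fisher = √(L × P) = √(113.1129 × 110.5162) = 111.8070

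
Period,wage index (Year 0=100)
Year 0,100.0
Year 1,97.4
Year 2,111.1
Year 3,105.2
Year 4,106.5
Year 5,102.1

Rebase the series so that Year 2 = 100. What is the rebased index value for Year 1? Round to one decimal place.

87.7

Rebased(Year 1) = 97.4 / 111.1 × 100 = 87.6688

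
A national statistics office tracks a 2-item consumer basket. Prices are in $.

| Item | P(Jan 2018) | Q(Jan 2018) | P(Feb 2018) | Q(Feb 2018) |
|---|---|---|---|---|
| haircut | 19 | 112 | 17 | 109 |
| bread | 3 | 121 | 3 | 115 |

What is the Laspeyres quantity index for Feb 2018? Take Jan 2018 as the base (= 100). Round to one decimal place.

Laspeyres quantity index uses base-period prices as weights.
ΣP(Jan 2018)·Q(Feb 2018) = 19×109 + 3×115 = 2071 + 345 = 2416
ΣP(Jan 2018)·Q(Jan 2018) = 19×112 + 3×121 = 2128 + 363 = 2491
Index = 2416 / 2491 × 100 = 96.9892

97.0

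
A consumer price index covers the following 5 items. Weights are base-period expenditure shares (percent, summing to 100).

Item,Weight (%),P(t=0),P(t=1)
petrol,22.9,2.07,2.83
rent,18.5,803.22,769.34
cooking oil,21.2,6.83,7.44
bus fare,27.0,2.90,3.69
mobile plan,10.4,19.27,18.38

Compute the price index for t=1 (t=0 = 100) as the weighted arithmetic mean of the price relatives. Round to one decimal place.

116.4

petrol: 22.9 × (2.83/2.07) = 22.9 × 1.367150 = 31.3077
rent: 18.5 × (769.34/803.22) = 18.5 × 0.957820 = 17.7197
cooking oil: 21.2 × (7.44/6.83) = 21.2 × 1.089312 = 23.0934
bus fare: 27.0 × (3.69/2.90) = 27.0 × 1.272414 = 34.3552
mobile plan: 10.4 × (18.38/19.27) = 10.4 × 0.953814 = 9.9197
Index = Σ wᵢ·(p₁ᵢ/p₀ᵢ) = 31.3077 + 17.7197 + 23.0934 + 34.3552 + 9.9197 = 116.3956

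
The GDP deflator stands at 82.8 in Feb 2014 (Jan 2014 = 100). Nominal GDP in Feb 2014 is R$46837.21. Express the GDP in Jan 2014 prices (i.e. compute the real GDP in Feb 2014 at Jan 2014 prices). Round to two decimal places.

56566.68

Real = Nominal ÷ (Index/100) = 46837.21 ÷ (82.8/100)
     = 46837.21 ÷ 0.828 = 56566.6787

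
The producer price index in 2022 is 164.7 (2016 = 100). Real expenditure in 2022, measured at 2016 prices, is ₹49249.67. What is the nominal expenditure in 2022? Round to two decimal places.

81114.21

Nominal = Real × (Index/100) = 49249.67 × (164.7/100)
        = 49249.67 × 1.647 = 81114.2065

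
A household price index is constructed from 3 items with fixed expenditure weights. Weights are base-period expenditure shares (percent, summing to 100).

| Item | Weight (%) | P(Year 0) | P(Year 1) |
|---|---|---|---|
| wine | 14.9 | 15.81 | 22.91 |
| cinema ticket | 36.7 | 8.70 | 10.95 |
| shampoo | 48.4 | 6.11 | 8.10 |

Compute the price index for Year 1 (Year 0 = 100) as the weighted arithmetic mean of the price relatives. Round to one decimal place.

wine: 14.9 × (22.91/15.81) = 14.9 × 1.449083 = 21.5913
cinema ticket: 36.7 × (10.95/8.70) = 36.7 × 1.258621 = 46.1914
shampoo: 48.4 × (8.10/6.11) = 48.4 × 1.325696 = 64.1637
Index = Σ wᵢ·(p₁ᵢ/p₀ᵢ) = 21.5913 + 46.1914 + 64.1637 = 131.9464

131.9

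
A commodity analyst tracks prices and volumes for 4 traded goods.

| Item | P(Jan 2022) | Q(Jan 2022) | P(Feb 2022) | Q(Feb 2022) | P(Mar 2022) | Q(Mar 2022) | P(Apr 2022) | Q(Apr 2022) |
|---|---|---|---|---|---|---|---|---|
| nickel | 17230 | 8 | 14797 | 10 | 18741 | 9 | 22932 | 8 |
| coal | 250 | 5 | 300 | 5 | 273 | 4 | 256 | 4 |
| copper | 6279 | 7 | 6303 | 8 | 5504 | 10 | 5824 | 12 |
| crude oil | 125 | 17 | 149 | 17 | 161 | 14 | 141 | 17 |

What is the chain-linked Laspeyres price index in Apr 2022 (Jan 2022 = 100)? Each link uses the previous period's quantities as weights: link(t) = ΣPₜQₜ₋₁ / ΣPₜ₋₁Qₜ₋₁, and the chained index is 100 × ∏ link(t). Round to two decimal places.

123.35

Link Jan 2022→Feb 2022:
ΣP(Feb 2022)Q(Jan 2022) = 14797×8 + 300×5 + 6303×7 + 149×17 = 118376 + 1500 + 44121 + 2533 = 166530
ΣP(Jan 2022)Q(Jan 2022) = 17230×8 + 250×5 + 6279×7 + 125×17 = 137840 + 1250 + 43953 + 2125 = 185168
link = 166530/185168 = 0.899345
Link Feb 2022→Mar 2022:
ΣP(Mar 2022)Q(Feb 2022) = 18741×10 + 273×5 + 5504×8 + 161×17 = 187410 + 1365 + 44032 + 2737 = 235544
ΣP(Feb 2022)Q(Feb 2022) = 14797×10 + 300×5 + 6303×8 + 149×17 = 147970 + 1500 + 50424 + 2533 = 202427
link = 235544/202427 = 1.163600
Link Mar 2022→Apr 2022:
ΣP(Apr 2022)Q(Mar 2022) = 22932×9 + 256×4 + 5824×10 + 141×14 = 206388 + 1024 + 58240 + 1974 = 267626
ΣP(Mar 2022)Q(Mar 2022) = 18741×9 + 273×4 + 5504×10 + 161×14 = 168669 + 1092 + 55040 + 2254 = 227055
link = 267626/227055 = 1.178684
Chained index = 100 × 0.899345 × 1.163600 × 1.178684 = 123.3467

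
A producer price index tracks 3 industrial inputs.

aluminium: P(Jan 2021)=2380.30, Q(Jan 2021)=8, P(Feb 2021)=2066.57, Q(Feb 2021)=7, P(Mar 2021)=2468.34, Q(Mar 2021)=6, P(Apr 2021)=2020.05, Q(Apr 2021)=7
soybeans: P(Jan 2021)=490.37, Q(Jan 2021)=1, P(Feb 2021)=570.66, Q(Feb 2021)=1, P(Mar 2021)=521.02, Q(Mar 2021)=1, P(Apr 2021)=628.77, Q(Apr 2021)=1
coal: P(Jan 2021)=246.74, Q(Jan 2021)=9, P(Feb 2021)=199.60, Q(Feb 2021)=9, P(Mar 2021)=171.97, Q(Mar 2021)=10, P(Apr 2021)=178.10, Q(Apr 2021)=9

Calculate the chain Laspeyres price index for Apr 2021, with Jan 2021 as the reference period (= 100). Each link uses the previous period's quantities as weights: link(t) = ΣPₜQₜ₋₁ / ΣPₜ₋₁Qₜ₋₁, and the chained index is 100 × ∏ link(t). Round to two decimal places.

85.09

Link Jan 2021→Feb 2021:
ΣP(Feb 2021)Q(Jan 2021) = 2066.57×8 + 570.66×1 + 199.60×9 = 16532.56 + 570.66 + 1796.4 = 18899.62
ΣP(Jan 2021)Q(Jan 2021) = 2380.30×8 + 490.37×1 + 246.74×9 = 19042.4 + 490.37 + 2220.66 = 21753.43
link = 18899.62/21753.43 = 0.868811
Link Feb 2021→Mar 2021:
ΣP(Mar 2021)Q(Feb 2021) = 2468.34×7 + 521.02×1 + 171.97×9 = 17278.38 + 521.02 + 1547.73 = 19347.13
ΣP(Feb 2021)Q(Feb 2021) = 2066.57×7 + 570.66×1 + 199.60×9 = 14465.99 + 570.66 + 1796.4 = 16833.05
link = 19347.13/16833.05 = 1.149354
Link Mar 2021→Apr 2021:
ΣP(Apr 2021)Q(Mar 2021) = 2020.05×6 + 628.77×1 + 178.10×10 = 12120.3 + 628.77 + 1781 = 14530.07
ΣP(Mar 2021)Q(Mar 2021) = 2468.34×6 + 521.02×1 + 171.97×10 = 14810.04 + 521.02 + 1719.7 = 17050.76
link = 14530.07/17050.76 = 0.852166
Chained index = 100 × 0.868811 × 1.149354 × 0.852166 = 85.0948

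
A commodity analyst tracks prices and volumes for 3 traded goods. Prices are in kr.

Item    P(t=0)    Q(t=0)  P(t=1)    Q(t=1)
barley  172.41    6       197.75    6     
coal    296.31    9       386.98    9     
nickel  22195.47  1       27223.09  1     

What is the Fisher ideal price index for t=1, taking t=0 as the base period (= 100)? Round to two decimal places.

123.15

Laspeyres component (base-period weights):
ΣP(t=1)Q(t=0) = 197.75×6 + 386.98×9 + 27223.09×1 = 1186.5 + 3482.82 + 27223.09 = 31892.41
ΣP(t=0)Q(t=0) = 172.41×6 + 296.31×9 + 22195.47×1 = 1034.46 + 2666.79 + 22195.47 = 25896.72
L = 31892.41 / 25896.72 × 100 = 123.1523
Paasche component (current-period weights):
ΣP(t=1)Q(t=1) = 197.75×6 + 386.98×9 + 27223.09×1 = 1186.5 + 3482.82 + 27223.09 = 31892.41
ΣP(t=0)Q(t=1) = 172.41×6 + 296.31×9 + 22195.47×1 = 1034.46 + 2666.79 + 22195.47 = 25896.72
P = 31892.41 / 25896.72 × 100 = 123.1523
Fisher = √(L × P) = √(123.1523 × 123.1523) = 123.1523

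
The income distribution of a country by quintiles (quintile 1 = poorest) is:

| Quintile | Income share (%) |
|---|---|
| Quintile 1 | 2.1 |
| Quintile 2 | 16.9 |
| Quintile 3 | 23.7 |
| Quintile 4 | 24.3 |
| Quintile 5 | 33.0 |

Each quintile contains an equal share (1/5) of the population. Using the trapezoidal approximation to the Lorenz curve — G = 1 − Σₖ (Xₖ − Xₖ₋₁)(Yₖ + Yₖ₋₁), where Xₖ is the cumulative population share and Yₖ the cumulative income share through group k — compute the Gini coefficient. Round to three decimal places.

Cumulative income shares Yₖ: 0.0210, 0.1900, 0.4270, 0.6700, 1.0000
Σ (Xₖ−Xₖ₋₁)(Yₖ+Yₖ₋₁) = (1/5)(0.0210+0.0000) + (1/5)(0.1900+0.0210) + (1/5)(0.4270+0.1900) + (1/5)(0.6700+0.4270) + (1/5)(1.0000+0.6700)
  = 0.0042 + 0.0422 + 0.1234 + 0.2194 + 0.3340 = 0.7232
G = 1 − 0.7232 = 0.2768

0.277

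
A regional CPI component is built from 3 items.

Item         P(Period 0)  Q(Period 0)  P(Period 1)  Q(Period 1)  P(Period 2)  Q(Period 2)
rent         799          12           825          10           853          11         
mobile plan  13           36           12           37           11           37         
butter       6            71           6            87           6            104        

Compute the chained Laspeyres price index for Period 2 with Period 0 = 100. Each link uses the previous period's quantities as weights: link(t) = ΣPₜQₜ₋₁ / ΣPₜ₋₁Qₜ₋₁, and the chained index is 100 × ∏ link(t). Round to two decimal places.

Link Period 0→Period 1:
ΣP(Period 1)Q(Period 0) = 825×12 + 12×36 + 6×71 = 9900 + 432 + 426 = 10758
ΣP(Period 0)Q(Period 0) = 799×12 + 13×36 + 6×71 = 9588 + 468 + 426 = 10482
link = 10758/10482 = 1.026331
Link Period 1→Period 2:
ΣP(Period 2)Q(Period 1) = 853×10 + 11×37 + 6×87 = 8530 + 407 + 522 = 9459
ΣP(Period 1)Q(Period 1) = 825×10 + 12×37 + 6×87 = 8250 + 444 + 522 = 9216
link = 9459/9216 = 1.026367
Chained index = 100 × 1.026331 × 1.026367 = 105.3392

105.34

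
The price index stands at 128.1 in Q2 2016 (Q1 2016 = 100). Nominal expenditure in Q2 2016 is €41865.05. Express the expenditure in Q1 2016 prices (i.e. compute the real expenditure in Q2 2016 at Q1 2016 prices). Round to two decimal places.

32681.54

Real = Nominal ÷ (Index/100) = 41865.05 ÷ (128.1/100)
     = 41865.05 ÷ 1.281 = 32681.5379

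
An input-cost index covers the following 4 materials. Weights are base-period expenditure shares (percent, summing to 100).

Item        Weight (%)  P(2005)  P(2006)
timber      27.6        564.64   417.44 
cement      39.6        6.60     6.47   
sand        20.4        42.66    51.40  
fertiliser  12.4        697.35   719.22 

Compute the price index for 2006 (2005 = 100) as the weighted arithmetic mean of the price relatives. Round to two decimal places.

timber: 27.6 × (417.44/564.64) = 27.6 × 0.739303 = 20.4048
cement: 39.6 × (6.47/6.60) = 39.6 × 0.980303 = 38.8200
sand: 20.4 × (51.40/42.66) = 20.4 × 1.204876 = 24.5795
fertiliser: 12.4 × (719.22/697.35) = 12.4 × 1.031362 = 12.7889
Index = Σ wᵢ·(p₁ᵢ/p₀ᵢ) = 20.4048 + 38.8200 + 24.5795 + 12.7889 = 96.5931

96.59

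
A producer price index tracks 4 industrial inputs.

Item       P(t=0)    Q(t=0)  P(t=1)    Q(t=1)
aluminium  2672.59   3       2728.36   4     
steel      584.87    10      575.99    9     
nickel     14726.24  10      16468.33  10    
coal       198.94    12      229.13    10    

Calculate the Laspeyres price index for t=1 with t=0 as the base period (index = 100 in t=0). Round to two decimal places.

110.92

Laspeyres price index uses base-period quantities as weights.
ΣP(t=1)·Q(t=0) = 2728.36×3 + 575.99×10 + 16468.33×10 + 229.13×12 = 8185.08 + 5759.9 + 164683.3 + 2749.56 = 181377.84
ΣP(t=0)·Q(t=0) = 2672.59×3 + 584.87×10 + 14726.24×10 + 198.94×12 = 8017.77 + 5848.7 + 147262.4 + 2387.28 = 163516.15
Index = 181377.84 / 163516.15 × 100 = 110.9235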